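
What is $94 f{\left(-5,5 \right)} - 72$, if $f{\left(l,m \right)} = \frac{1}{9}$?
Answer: $- \frac{554}{9} \approx -61.556$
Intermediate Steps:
$f{\left(l,m \right)} = \frac{1}{9}$
$94 f{\left(-5,5 \right)} - 72 = 94 \cdot \frac{1}{9} - 72 = \frac{94}{9} - 72 = - \frac{554}{9}$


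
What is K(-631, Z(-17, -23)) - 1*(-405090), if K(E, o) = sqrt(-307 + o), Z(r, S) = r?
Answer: 405090 + 18*I ≈ 4.0509e+5 + 18.0*I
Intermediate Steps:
K(-631, Z(-17, -23)) - 1*(-405090) = sqrt(-307 - 17) - 1*(-405090) = sqrt(-324) + 405090 = 18*I + 405090 = 405090 + 18*I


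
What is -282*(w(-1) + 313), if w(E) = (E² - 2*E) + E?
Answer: -88830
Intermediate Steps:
w(E) = E² - E
-282*(w(-1) + 313) = -282*(-(-1 - 1) + 313) = -282*(-1*(-2) + 313) = -282*(2 + 313) = -282*315 = -88830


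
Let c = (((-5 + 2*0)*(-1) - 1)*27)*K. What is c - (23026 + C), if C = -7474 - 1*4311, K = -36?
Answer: -15129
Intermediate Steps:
C = -11785 (C = -7474 - 4311 = -11785)
c = -3888 (c = (((-5 + 2*0)*(-1) - 1)*27)*(-36) = (((-5 + 0)*(-1) - 1)*27)*(-36) = ((-5*(-1) - 1)*27)*(-36) = ((5 - 1)*27)*(-36) = (4*27)*(-36) = 108*(-36) = -3888)
c - (23026 + C) = -3888 - (23026 - 11785) = -3888 - 1*11241 = -3888 - 11241 = -15129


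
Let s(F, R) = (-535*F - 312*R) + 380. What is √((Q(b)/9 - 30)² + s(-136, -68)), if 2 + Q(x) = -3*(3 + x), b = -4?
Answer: 7*√157453/9 ≈ 308.63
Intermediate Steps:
Q(x) = -11 - 3*x (Q(x) = -2 - 3*(3 + x) = -2 + (-9 - 3*x) = -11 - 3*x)
s(F, R) = 380 - 535*F - 312*R
√((Q(b)/9 - 30)² + s(-136, -68)) = √(((-11 - 3*(-4))/9 - 30)² + (380 - 535*(-136) - 312*(-68))) = √(((-11 + 12)*(⅑) - 30)² + (380 + 72760 + 21216)) = √((1*(⅑) - 30)² + 94356) = √((⅑ - 30)² + 94356) = √((-269/9)² + 94356) = √(72361/81 + 94356) = √(7715197/81) = 7*√157453/9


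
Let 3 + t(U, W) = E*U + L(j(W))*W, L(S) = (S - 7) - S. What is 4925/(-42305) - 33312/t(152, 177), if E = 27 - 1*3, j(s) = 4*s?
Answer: -47370457/3392861 ≈ -13.962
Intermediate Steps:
E = 24 (E = 27 - 3 = 24)
L(S) = -7 (L(S) = (-7 + S) - S = -7)
t(U, W) = -3 - 7*W + 24*U (t(U, W) = -3 + (24*U - 7*W) = -3 + (-7*W + 24*U) = -3 - 7*W + 24*U)
4925/(-42305) - 33312/t(152, 177) = 4925/(-42305) - 33312/(-3 - 7*177 + 24*152) = 4925*(-1/42305) - 33312/(-3 - 1239 + 3648) = -985/8461 - 33312/2406 = -985/8461 - 33312*1/2406 = -985/8461 - 5552/401 = -47370457/3392861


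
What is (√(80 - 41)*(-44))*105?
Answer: -4620*√39 ≈ -28852.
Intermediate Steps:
(√(80 - 41)*(-44))*105 = (√39*(-44))*105 = -44*√39*105 = -4620*√39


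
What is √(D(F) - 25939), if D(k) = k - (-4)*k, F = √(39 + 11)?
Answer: √(-25939 + 25*√2) ≈ 160.95*I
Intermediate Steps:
F = 5*√2 (F = √50 = 5*√2 ≈ 7.0711)
D(k) = 5*k (D(k) = k + 4*k = 5*k)
√(D(F) - 25939) = √(5*(5*√2) - 25939) = √(25*√2 - 25939) = √(-25939 + 25*√2)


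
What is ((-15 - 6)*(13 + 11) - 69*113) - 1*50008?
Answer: -58309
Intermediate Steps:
((-15 - 6)*(13 + 11) - 69*113) - 1*50008 = (-21*24 - 7797) - 50008 = (-504 - 7797) - 50008 = -8301 - 50008 = -58309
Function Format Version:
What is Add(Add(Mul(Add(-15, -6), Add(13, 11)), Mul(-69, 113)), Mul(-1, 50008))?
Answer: -58309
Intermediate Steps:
Add(Add(Mul(Add(-15, -6), Add(13, 11)), Mul(-69, 113)), Mul(-1, 50008)) = Add(Add(Mul(-21, 24), -7797), -50008) = Add(Add(-504, -7797), -50008) = Add(-8301, -50008) = -58309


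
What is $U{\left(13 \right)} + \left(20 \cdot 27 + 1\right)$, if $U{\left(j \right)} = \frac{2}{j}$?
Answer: $\frac{7035}{13} \approx 541.15$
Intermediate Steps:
$U{\left(13 \right)} + \left(20 \cdot 27 + 1\right) = \frac{2}{13} + \left(20 \cdot 27 + 1\right) = 2 \cdot \frac{1}{13} + \left(540 + 1\right) = \frac{2}{13} + 541 = \frac{7035}{13}$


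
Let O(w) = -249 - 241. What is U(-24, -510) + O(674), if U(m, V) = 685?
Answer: 195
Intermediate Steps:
O(w) = -490
U(-24, -510) + O(674) = 685 - 490 = 195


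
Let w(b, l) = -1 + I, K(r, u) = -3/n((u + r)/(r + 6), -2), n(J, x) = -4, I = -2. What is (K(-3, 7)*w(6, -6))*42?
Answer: -189/2 ≈ -94.500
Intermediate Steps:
K(r, u) = 3/4 (K(r, u) = -3/(-4) = -3*(-1/4) = 3/4)
w(b, l) = -3 (w(b, l) = -1 - 2 = -3)
(K(-3, 7)*w(6, -6))*42 = ((3/4)*(-3))*42 = -9/4*42 = -189/2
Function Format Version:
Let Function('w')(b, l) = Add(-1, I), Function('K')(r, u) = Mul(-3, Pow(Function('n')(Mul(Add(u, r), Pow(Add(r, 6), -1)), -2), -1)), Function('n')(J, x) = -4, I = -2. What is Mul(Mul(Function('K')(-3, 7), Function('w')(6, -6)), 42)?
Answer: Rational(-189, 2) ≈ -94.500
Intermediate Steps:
Function('K')(r, u) = Rational(3, 4) (Function('K')(r, u) = Mul(-3, Pow(-4, -1)) = Mul(-3, Rational(-1, 4)) = Rational(3, 4))
Function('w')(b, l) = -3 (Function('w')(b, l) = Add(-1, -2) = -3)
Mul(Mul(Function('K')(-3, 7), Function('w')(6, -6)), 42) = Mul(Mul(Rational(3, 4), -3), 42) = Mul(Rational(-9, 4), 42) = Rational(-189, 2)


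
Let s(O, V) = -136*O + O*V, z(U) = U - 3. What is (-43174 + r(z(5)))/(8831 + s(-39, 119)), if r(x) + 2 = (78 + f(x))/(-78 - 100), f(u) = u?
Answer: -1921352/422483 ≈ -4.5478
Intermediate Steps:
z(U) = -3 + U
r(x) = -217/89 - x/178 (r(x) = -2 + (78 + x)/(-78 - 100) = -2 + (78 + x)/(-178) = -2 + (78 + x)*(-1/178) = -2 + (-39/89 - x/178) = -217/89 - x/178)
(-43174 + r(z(5)))/(8831 + s(-39, 119)) = (-43174 + (-217/89 - (-3 + 5)/178))/(8831 - 39*(-136 + 119)) = (-43174 + (-217/89 - 1/178*2))/(8831 - 39*(-17)) = (-43174 + (-217/89 - 1/89))/(8831 + 663) = (-43174 - 218/89)/9494 = -3842704/89*1/9494 = -1921352/422483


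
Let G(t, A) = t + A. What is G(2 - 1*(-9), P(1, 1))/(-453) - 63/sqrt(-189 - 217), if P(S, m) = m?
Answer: -4/151 + 9*I*sqrt(406)/58 ≈ -0.02649 + 3.1266*I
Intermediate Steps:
G(t, A) = A + t
G(2 - 1*(-9), P(1, 1))/(-453) - 63/sqrt(-189 - 217) = (1 + (2 - 1*(-9)))/(-453) - 63/sqrt(-189 - 217) = (1 + (2 + 9))*(-1/453) - 63*(-I*sqrt(406)/406) = (1 + 11)*(-1/453) - 63*(-I*sqrt(406)/406) = 12*(-1/453) - (-9)*I*sqrt(406)/58 = -4/151 + 9*I*sqrt(406)/58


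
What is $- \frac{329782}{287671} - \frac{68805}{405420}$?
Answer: $- \frac{10232894773}{7775171788} \approx -1.3161$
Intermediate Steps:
$- \frac{329782}{287671} - \frac{68805}{405420} = \left(-329782\right) \frac{1}{287671} - \frac{4587}{27028} = - \frac{329782}{287671} - \frac{4587}{27028} = - \frac{10232894773}{7775171788}$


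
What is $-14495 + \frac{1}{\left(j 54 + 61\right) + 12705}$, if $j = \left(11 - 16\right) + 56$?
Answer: $- \frac{224962399}{15520} \approx -14495.0$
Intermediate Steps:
$j = 51$ ($j = \left(11 - 16\right) + 56 = -5 + 56 = 51$)
$-14495 + \frac{1}{\left(j 54 + 61\right) + 12705} = -14495 + \frac{1}{\left(51 \cdot 54 + 61\right) + 12705} = -14495 + \frac{1}{\left(2754 + 61\right) + 12705} = -14495 + \frac{1}{2815 + 12705} = -14495 + \frac{1}{15520} = - \frac{224962399}{15520}$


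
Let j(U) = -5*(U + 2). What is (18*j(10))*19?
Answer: -20520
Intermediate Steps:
j(U) = -10 - 5*U (j(U) = -5*(2 + U) = -10 - 5*U)
(18*j(10))*19 = (18*(-10 - 5*10))*19 = (18*(-10 - 50))*19 = (18*(-60))*19 = -1080*19 = -20520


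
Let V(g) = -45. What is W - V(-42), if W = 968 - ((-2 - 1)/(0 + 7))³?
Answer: 347486/343 ≈ 1013.1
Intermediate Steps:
W = 332051/343 (W = 968 - (-3/7)³ = 968 - 1*(-27/343) = 968 + 27/343 = 332051/343 ≈ 968.08)
W - V(-42) = 332051/343 - 1*(-45) = 332051/343 + 45 = 347486/343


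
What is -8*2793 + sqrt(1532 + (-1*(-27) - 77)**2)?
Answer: -22344 + 24*sqrt(7) ≈ -22281.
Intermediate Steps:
-8*2793 + sqrt(1532 + (-1*(-27) - 77)**2) = -22344 + sqrt(1532 + (27 - 77)**2) = -22344 + sqrt(1532 + (-50)**2) = -22344 + sqrt(1532 + 2500) = -22344 + sqrt(4032) = -22344 + 24*sqrt(7)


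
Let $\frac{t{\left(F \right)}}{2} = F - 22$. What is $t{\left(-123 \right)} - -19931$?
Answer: $19641$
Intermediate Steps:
$t{\left(F \right)} = -44 + 2 F$ ($t{\left(F \right)} = 2 \left(F - 22\right) = 2 \left(-22 + F\right) = -44 + 2 F$)
$t{\left(-123 \right)} - -19931 = \left(-44 + 2 \left(-123\right)\right) - -19931 = \left(-44 - 246\right) + \left(-4099 + 24030\right) = -290 + 19931 = 19641$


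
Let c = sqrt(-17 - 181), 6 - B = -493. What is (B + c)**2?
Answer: 248803 + 2994*I*sqrt(22) ≈ 2.488e+5 + 14043.0*I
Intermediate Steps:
B = 499 (B = 6 - 1*(-493) = 6 + 493 = 499)
c = 3*I*sqrt(22) (c = sqrt(-198) = 3*I*sqrt(22) ≈ 14.071*I)
(B + c)**2 = (499 + 3*I*sqrt(22))**2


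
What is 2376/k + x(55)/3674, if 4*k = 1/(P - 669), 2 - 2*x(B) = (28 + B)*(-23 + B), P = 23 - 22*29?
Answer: -44834322991/3674 ≈ -1.2203e+7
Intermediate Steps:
P = -615 (P = 23 - 638 = -615)
x(B) = 1 - (-23 + B)*(28 + B)/2 (x(B) = 1 - (28 + B)*(-23 + B)/2 = 1 - (-23 + B)*(28 + B)/2)
k = -1/5136 (k = 1/(4*(-615 - 669)) = (1/4)/(-1284) = (1/4)*(-1/1284) = -1/5136 ≈ -0.00019470)
2376/k + x(55)/3674 = 2376/(-1/5136) + (323 - 5/2*55 - 1/2*55**2)/3674 = 2376*(-5136) + (323 - 275/2 - 1/2*3025)*(1/3674) = -12203136 + (323 - 275/2 - 3025/2)*(1/3674) = -12203136 - 1327*1/3674 = -12203136 - 1327/3674 = -44834322991/3674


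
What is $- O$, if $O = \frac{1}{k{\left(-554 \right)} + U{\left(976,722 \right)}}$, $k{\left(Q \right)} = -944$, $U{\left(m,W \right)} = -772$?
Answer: $\frac{1}{1716} \approx 0.00058275$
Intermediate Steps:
$O = - \frac{1}{1716}$ ($O = \frac{1}{-944 - 772} = \frac{1}{-1716} = - \frac{1}{1716} \approx -0.00058275$)
$- O = \left(-1\right) \left(- \frac{1}{1716}\right) = \frac{1}{1716}$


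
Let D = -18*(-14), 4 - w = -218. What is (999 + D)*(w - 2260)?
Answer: -2549538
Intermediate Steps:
w = 222 (w = 4 - 1*(-218) = 4 + 218 = 222)
D = 252
(999 + D)*(w - 2260) = (999 + 252)*(222 - 2260) = 1251*(-2038) = -2549538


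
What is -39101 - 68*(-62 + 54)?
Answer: -38557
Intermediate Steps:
-39101 - 68*(-62 + 54) = -39101 - 68*(-8) = -39101 + 544 = -38557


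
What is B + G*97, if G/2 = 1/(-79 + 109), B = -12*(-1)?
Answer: 277/15 ≈ 18.467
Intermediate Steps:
B = 12
G = 1/15 (G = 2/(-79 + 109) = 2/30 = 2*(1/30) = 1/15 ≈ 0.066667)
B + G*97 = 12 + (1/15)*97 = 12 + 97/15 = 277/15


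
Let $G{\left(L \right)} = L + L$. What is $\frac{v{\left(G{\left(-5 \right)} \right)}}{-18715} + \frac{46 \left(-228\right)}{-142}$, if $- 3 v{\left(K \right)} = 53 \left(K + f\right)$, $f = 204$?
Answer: $\frac{295154402}{3986295} \approx 74.042$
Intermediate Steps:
$G{\left(L \right)} = 2 L$
$v{\left(K \right)} = -3604 - \frac{53 K}{3}$ ($v{\left(K \right)} = - \frac{53 \left(K + 204\right)}{3} = - \frac{53 \left(204 + K\right)}{3} = - \frac{10812 + 53 K}{3} = -3604 - \frac{53 K}{3}$)
$\frac{v{\left(G{\left(-5 \right)} \right)}}{-18715} + \frac{46 \left(-228\right)}{-142} = \frac{-3604 - \frac{53 \cdot 2 \left(-5\right)}{3}}{-18715} + \frac{46 \left(-228\right)}{-142} = \left(-3604 - - \frac{530}{3}\right) \left(- \frac{1}{18715}\right) - - \frac{5244}{71} = \left(-3604 + \frac{530}{3}\right) \left(- \frac{1}{18715}\right) + \frac{5244}{71} = \left(- \frac{10282}{3}\right) \left(- \frac{1}{18715}\right) + \frac{5244}{71} = \frac{10282}{56145} + \frac{5244}{71} = \frac{295154402}{3986295}$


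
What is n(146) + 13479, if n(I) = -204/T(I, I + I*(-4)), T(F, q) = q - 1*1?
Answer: 5917485/439 ≈ 13479.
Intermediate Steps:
T(F, q) = -1 + q (T(F, q) = q - 1 = -1 + q)
n(I) = -204/(-1 - 3*I) (n(I) = -204/(-1 + (I + I*(-4))) = -204/(-1 + (I - 4*I)) = -204/(-1 - 3*I))
n(146) + 13479 = 204/(1 + 3*146) + 13479 = 204/(1 + 438) + 13479 = 204/439 + 13479 = 5917485/439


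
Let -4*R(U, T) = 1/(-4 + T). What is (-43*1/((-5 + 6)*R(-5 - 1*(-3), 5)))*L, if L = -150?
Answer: -25800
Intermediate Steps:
R(U, T) = -1/(4*(-4 + T))
(-43*1/((-5 + 6)*R(-5 - 1*(-3), 5)))*L = -43*(-4/(-5 + 6))*(-150) = -43/(-1/(-16 + 20)*1)*(-150) = -43/(-1/4*1)*(-150) = -43/(-1*¼*1)*(-150) = -43/((-¼*1))*(-150) = -43/(-¼)*(-150) = -43*(-4)*(-150) = 172*(-150) = -25800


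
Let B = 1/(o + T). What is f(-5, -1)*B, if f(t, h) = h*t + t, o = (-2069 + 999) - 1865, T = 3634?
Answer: 0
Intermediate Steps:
o = -2935 (o = -1070 - 1865 = -2935)
f(t, h) = t + h*t
B = 1/699 (B = 1/(-2935 + 3634) = 1/699 ≈ 0.0014306)
f(-5, -1)*B = -5*(1 - 1)*(1/699) = -5*0*(1/699) = 0*(1/699) = 0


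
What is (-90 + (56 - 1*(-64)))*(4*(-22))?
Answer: -2640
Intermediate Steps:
(-90 + (56 - 1*(-64)))*(4*(-22)) = (-90 + (56 + 64))*(-88) = (-90 + 120)*(-88) = 30*(-88) = -2640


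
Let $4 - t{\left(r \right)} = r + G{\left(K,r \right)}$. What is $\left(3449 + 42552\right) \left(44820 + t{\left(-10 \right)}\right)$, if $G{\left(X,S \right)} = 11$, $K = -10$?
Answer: $2061902823$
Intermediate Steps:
$t{\left(r \right)} = -7 - r$ ($t{\left(r \right)} = 4 - \left(r + 11\right) = 4 - \left(11 + r\right) = -7 - r$)
$\left(3449 + 42552\right) \left(44820 + t{\left(-10 \right)}\right) = \left(3449 + 42552\right) \left(44820 - -3\right) = 46001 \left(44820 + \left(-7 + 10\right)\right) = 46001 \left(44820 + 3\right) = 46001 \cdot 44823 = 2061902823$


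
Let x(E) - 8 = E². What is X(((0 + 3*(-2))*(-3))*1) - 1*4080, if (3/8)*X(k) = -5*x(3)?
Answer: -12920/3 ≈ -4306.7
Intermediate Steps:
x(E) = 8 + E²
X(k) = -680/3 (X(k) = 8*(-5*(8 + 3²))/3 = 8*(-5*(8 + 9))/3 = 8*(-5*17)/3 = (8/3)*(-85) = -680/3)
X(((0 + 3*(-2))*(-3))*1) - 1*4080 = -680/3 - 1*4080 = -680/3 - 4080 = -12920/3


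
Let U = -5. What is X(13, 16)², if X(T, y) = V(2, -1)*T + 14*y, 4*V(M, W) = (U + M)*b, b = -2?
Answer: 237169/4 ≈ 59292.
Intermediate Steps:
V(M, W) = 5/2 - M/2 (V(M, W) = ((-5 + M)*(-2))/4 = (10 - 2*M)/4 = 5/2 - M/2)
X(T, y) = 14*y + 3*T/2 (X(T, y) = (5/2 - ½*2)*T + 14*y = (5/2 - 1)*T + 14*y = 3*T/2 + 14*y = 14*y + 3*T/2)
X(13, 16)² = (14*16 + (3/2)*13)² = (224 + 39/2)² = (487/2)² = 237169/4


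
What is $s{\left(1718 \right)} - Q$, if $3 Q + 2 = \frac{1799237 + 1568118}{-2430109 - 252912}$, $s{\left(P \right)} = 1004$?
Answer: $\frac{8089992649}{8049063} \approx 1005.1$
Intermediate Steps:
$Q = - \frac{8733397}{8049063}$ ($Q = - \frac{2}{3} + \frac{\left(1799237 + 1568118\right) \frac{1}{-2430109 - 252912}}{3} = - \frac{2}{3} + \frac{3367355 \frac{1}{-2683021}}{3} = - \frac{2}{3} + \frac{3367355 \left(- \frac{1}{2683021}\right)}{3} = - \frac{2}{3} + \frac{1}{3} \left(- \frac{3367355}{2683021}\right) = - \frac{2}{3} - \frac{3367355}{8049063} = - \frac{8733397}{8049063} \approx -1.085$)
$s{\left(1718 \right)} - Q = 1004 - - \frac{8733397}{8049063} = 1004 + \frac{8733397}{8049063} = \frac{8089992649}{8049063}$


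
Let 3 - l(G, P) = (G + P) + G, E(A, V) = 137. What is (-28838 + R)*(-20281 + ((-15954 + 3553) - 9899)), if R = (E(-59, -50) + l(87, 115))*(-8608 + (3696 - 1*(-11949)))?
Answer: 45874682931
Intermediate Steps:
l(G, P) = 3 - P - 2*G (l(G, P) = 3 - ((G + P) + G) = 3 - (P + 2*G) = 3 + (-P - 2*G) = 3 - P - 2*G)
R = -1048513 (R = (137 + (3 - 1*115 - 2*87))*(-8608 + (3696 - 1*(-11949))) = (137 + (3 - 115 - 174))*(-8608 + (3696 + 11949)) = (137 - 286)*(-8608 + 15645) = -149*7037 = -1048513)
(-28838 + R)*(-20281 + ((-15954 + 3553) - 9899)) = (-28838 - 1048513)*(-20281 + ((-15954 + 3553) - 9899)) = -1077351*(-20281 + (-12401 - 9899)) = -1077351*(-20281 - 22300) = -1077351*(-42581) = 45874682931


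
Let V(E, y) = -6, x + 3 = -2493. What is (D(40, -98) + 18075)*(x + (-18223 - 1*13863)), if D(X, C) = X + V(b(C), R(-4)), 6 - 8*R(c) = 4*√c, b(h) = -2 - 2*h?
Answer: -626245438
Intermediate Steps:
x = -2496 (x = -3 - 2493 = -2496)
R(c) = ¾ - √c/2
D(X, C) = -6 + X (D(X, C) = X - 6 = -6 + X)
(D(40, -98) + 18075)*(x + (-18223 - 1*13863)) = ((-6 + 40) + 18075)*(-2496 + (-18223 - 1*13863)) = (34 + 18075)*(-2496 + (-18223 - 13863)) = 18109*(-2496 - 32086) = 18109*(-34582) = -626245438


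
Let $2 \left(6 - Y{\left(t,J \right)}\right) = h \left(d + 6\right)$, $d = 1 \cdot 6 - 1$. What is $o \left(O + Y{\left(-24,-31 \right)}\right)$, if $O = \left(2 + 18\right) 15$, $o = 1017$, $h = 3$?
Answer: $\frac{588843}{2} \approx 2.9442 \cdot 10^{5}$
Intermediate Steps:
$d = 5$ ($d = 6 - 1 = 5$)
$Y{\left(t,J \right)} = - \frac{21}{2}$ ($Y{\left(t,J \right)} = 6 - \frac{3 \left(5 + 6\right)}{2} = 6 - \frac{3 \cdot 11}{2} = 6 - \frac{33}{2} = - \frac{21}{2}$)
$O = 300$ ($O = 20 \cdot 15 = 300$)
$o \left(O + Y{\left(-24,-31 \right)}\right) = 1017 \left(300 - \frac{21}{2}\right) = 1017 \cdot \frac{579}{2} = \frac{588843}{2}$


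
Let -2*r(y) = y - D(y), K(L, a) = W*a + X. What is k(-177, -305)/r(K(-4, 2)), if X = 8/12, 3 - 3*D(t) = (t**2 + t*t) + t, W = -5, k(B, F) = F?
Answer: 3294/241 ≈ 13.668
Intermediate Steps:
D(t) = 1 - 2*t**2/3 - t/3 (D(t) = 1 - ((t**2 + t*t) + t)/3 = 1 - ((t**2 + t**2) + t)/3 = 1 - (2*t**2 + t)/3 = 1 - (t + 2*t**2)/3 = 1 + (-2*t**2/3 - t/3) = 1 - 2*t**2/3 - t/3)
X = 2/3 (X = 8*(1/12) = 2/3 ≈ 0.66667)
K(L, a) = 2/3 - 5*a (K(L, a) = -5*a + 2/3 = 2/3 - 5*a)
r(y) = 1/2 - 2*y/3 - y**2/3 (r(y) = -(y - (1 - 2*y**2/3 - y/3))/2 = -(y + (-1 + y/3 + 2*y**2/3))/2 = -(-1 + 2*y**2/3 + 4*y/3)/2 = 1/2 - 2*y/3 - y**2/3)
k(-177, -305)/r(K(-4, 2)) = -305/(1/2 - 2*(2/3 - 5*2)/3 - (2/3 - 5*2)**2/3) = -305/(1/2 - 2*(2/3 - 10)/3 - (2/3 - 10)**2/3) = -305/(1/2 - 2/3*(-28/3) - (-28/3)**2/3) = -305/(1/2 + 56/9 - 1/3*784/9) = -305/(1/2 + 56/9 - 784/27) = -305/(-1205/54) = -305*(-54/1205) = 3294/241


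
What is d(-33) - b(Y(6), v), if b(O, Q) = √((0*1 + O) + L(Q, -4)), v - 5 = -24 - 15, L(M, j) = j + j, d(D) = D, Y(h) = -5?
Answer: -33 - I*√13 ≈ -33.0 - 3.6056*I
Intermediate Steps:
L(M, j) = 2*j
v = -34 (v = 5 + (-24 - 15) = 5 - 39 = -34)
b(O, Q) = √(-8 + O) (b(O, Q) = √((0*1 + O) + 2*(-4)) = √((0 + O) - 8) = √(O - 8) = √(-8 + O))
d(-33) - b(Y(6), v) = -33 - √(-8 - 5) = -33 - √(-13) = -33 - I*√13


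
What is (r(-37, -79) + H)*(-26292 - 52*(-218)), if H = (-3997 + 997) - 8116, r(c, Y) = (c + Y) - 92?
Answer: 169361744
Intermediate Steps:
r(c, Y) = -92 + Y + c (r(c, Y) = (Y + c) - 92 = -92 + Y + c)
H = -11116 (H = -3000 - 8116 = -11116)
(r(-37, -79) + H)*(-26292 - 52*(-218)) = ((-92 - 79 - 37) - 11116)*(-26292 - 52*(-218)) = (-208 - 11116)*(-26292 + 11336) = -11324*(-14956) = 169361744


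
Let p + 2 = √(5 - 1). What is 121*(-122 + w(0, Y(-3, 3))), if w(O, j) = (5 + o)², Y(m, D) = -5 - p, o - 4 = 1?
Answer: -2662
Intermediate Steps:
o = 5 (o = 4 + 1 = 5)
p = 0 (p = -2 + √(5 - 1) = -2 + √4 = -2 + 2 = 0)
Y(m, D) = -5 (Y(m, D) = -5 - 1*0 = -5 + 0 = -5)
w(O, j) = 100 (w(O, j) = (5 + 5)² = 10² = 100)
121*(-122 + w(0, Y(-3, 3))) = 121*(-122 + 100) = 121*(-22) = -2662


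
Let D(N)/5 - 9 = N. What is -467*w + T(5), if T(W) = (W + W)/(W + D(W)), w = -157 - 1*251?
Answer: 2858042/15 ≈ 1.9054e+5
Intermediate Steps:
w = -408 (w = -157 - 251 = -408)
D(N) = 45 + 5*N
T(W) = 2*W/(45 + 6*W) (T(W) = (W + W)/(W + (45 + 5*W)) = (2*W)/(45 + 6*W) = 2*W/(45 + 6*W))
-467*w + T(5) = -467*(-408) + (⅔)*5/(15 + 2*5) = 190536 + (⅔)*5/(15 + 10) = 190536 + (⅔)*5/25 = 190536 + (⅔)*5*(1/25) = 190536 + 2/15 = 2858042/15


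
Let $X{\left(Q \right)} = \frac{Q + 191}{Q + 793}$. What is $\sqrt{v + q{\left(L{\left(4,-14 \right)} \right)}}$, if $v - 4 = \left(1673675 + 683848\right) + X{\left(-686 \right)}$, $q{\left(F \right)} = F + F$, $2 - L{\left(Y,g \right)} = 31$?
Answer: $\frac{12 \sqrt{187434789}}{107} \approx 1535.4$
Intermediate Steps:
$X{\left(Q \right)} = \frac{191 + Q}{793 + Q}$
$L{\left(Y,g \right)} = -29$ ($L{\left(Y,g \right)} = 2 - 31 = -29$)
$q{\left(F \right)} = 2 F$
$v = \frac{252254894}{107}$ ($v = 4 + \left(\left(1673675 + 683848\right) + \frac{191 - 686}{793 - 686}\right) = 4 + \left(2357523 + \frac{1}{107} \left(-495\right)\right) = 4 + \left(2357523 - \frac{495}{107}\right) = 4 + \frac{252254466}{107} = \frac{252254894}{107} \approx 2.3575 \cdot 10^{6}$)
$\sqrt{v + q{\left(L{\left(4,-14 \right)} \right)}} = \sqrt{\frac{252254894}{107} + 2 \left(-29\right)} = \sqrt{\frac{252254894}{107} - 58} = \sqrt{\frac{252248688}{107}} = \frac{12 \sqrt{187434789}}{107}$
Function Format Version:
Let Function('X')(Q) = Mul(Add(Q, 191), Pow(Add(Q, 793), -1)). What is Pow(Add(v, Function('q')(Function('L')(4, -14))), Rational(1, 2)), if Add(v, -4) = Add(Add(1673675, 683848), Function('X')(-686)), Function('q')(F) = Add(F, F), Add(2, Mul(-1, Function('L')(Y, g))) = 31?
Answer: Mul(Rational(12, 107), Pow(187434789, Rational(1, 2))) ≈ 1535.4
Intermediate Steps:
Function('X')(Q) = Mul(Pow(Add(793, Q), -1), Add(191, Q)) (Function('X')(Q) = Mul(Add(191, Q), Pow(Add(793, Q), -1)) = Mul(Pow(Add(793, Q), -1), Add(191, Q)))
Function('L')(Y, g) = -29 (Function('L')(Y, g) = Add(2, Mul(-1, 31)) = Add(2, -31) = -29)
Function('q')(F) = Mul(2, F)
v = Rational(252254894, 107) (v = Add(4, Add(Add(1673675, 683848), Mul(Pow(Add(793, -686), -1), Add(191, -686)))) = Add(4, Add(2357523, Mul(Pow(107, -1), -495))) = Add(4, Add(2357523, Mul(Rational(1, 107), -495))) = Add(4, Add(2357523, Rational(-495, 107))) = Add(4, Rational(252254466, 107)) = Rational(252254894, 107) ≈ 2.3575e+6)
Pow(Add(v, Function('q')(Function('L')(4, -14))), Rational(1, 2)) = Pow(Add(Rational(252254894, 107), Mul(2, -29)), Rational(1, 2)) = Pow(Add(Rational(252254894, 107), -58), Rational(1, 2)) = Pow(Rational(252248688, 107), Rational(1, 2)) = Mul(Rational(12, 107), Pow(187434789, Rational(1, 2)))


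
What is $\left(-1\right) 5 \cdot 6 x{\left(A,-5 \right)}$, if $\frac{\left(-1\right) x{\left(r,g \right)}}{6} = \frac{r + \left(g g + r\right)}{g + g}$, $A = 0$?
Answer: $-450$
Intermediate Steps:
$x{\left(r,g \right)} = - \frac{3 \left(g^{2} + 2 r\right)}{g}$ ($x{\left(r,g \right)} = - 6 \frac{r + \left(g g + r\right)}{g + g} = - 6 \frac{r + \left(g^{2} + r\right)}{2 g} = - 6 \left(r + \left(r + g^{2}\right)\right) \frac{1}{2 g} = - 6 \left(g^{2} + 2 r\right) \frac{1}{2 g} = - 6 \frac{g^{2} + 2 r}{2 g} = - \frac{3 \left(g^{2} + 2 r\right)}{g}$)
$\left(-1\right) 5 \cdot 6 x{\left(A,-5 \right)} = \left(-1\right) 5 \cdot 6 \left(\left(-3\right) \left(-5\right) - \frac{0}{-5}\right) = \left(-5\right) 6 \left(15 - 0 \left(- \frac{1}{5}\right)\right) = - 30 \left(15 + 0\right) = \left(-30\right) 15 = -450$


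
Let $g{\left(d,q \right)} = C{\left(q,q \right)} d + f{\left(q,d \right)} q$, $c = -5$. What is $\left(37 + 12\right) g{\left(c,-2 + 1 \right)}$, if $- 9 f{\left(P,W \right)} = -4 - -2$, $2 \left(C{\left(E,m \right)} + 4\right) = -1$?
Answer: $\frac{19649}{18} \approx 1091.6$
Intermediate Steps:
$C{\left(E,m \right)} = - \frac{9}{2}$ ($C{\left(E,m \right)} = -4 + \frac{1}{2} \left(-1\right) = -4 - \frac{1}{2} = - \frac{9}{2}$)
$f{\left(P,W \right)} = \frac{2}{9}$ ($f{\left(P,W \right)} = - \frac{-4 - -2}{9} = - \frac{-4 + 2}{9} = \left(- \frac{1}{9}\right) \left(-2\right) = \frac{2}{9}$)
$g{\left(d,q \right)} = - \frac{9 d}{2} + \frac{2 q}{9}$
$\left(37 + 12\right) g{\left(c,-2 + 1 \right)} = \left(37 + 12\right) \left(\left(- \frac{9}{2}\right) \left(-5\right) + \frac{2 \left(-2 + 1\right)}{9}\right) = 49 \left(\frac{45}{2} + \frac{2}{9} \left(-1\right)\right) = 49 \left(\frac{45}{2} - \frac{2}{9}\right) = 49 \cdot \frac{401}{18} = \frac{19649}{18}$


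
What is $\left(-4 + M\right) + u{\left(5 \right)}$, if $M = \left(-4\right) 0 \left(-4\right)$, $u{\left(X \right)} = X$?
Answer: $1$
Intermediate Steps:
$M = 0$ ($M = 0 \left(-4\right) = 0$)
$\left(-4 + M\right) + u{\left(5 \right)} = \left(-4 + 0\right) + 5 = -4 + 5 = 1$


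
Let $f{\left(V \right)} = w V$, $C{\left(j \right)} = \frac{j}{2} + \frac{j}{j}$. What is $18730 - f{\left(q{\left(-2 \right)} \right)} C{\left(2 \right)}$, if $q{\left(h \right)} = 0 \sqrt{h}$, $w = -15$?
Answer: $18730$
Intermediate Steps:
$C{\left(j \right)} = 1 + \frac{j}{2}$ ($C{\left(j \right)} = j \frac{1}{2} + 1 = \frac{j}{2} + 1 = 1 + \frac{j}{2}$)
$q{\left(h \right)} = 0$
$f{\left(V \right)} = - 15 V$
$18730 - f{\left(q{\left(-2 \right)} \right)} C{\left(2 \right)} = 18730 - \left(-15\right) 0 \left(1 + \frac{1}{2} \cdot 2\right) = 18730 - 0 \left(1 + 1\right) = 18730 - 0 \cdot 2 = 18730 - 0 = 18730 + 0 = 18730$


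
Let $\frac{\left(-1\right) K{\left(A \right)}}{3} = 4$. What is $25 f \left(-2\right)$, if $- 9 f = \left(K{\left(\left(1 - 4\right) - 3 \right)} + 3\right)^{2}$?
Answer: $450$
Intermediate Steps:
$K{\left(A \right)} = -12$ ($K{\left(A \right)} = \left(-3\right) 4 = -12$)
$f = -9$ ($f = - \frac{\left(-12 + 3\right)^{2}}{9} = - \frac{\left(-9\right)^{2}}{9} = \left(- \frac{1}{9}\right) 81 = -9$)
$25 f \left(-2\right) = 25 \left(-9\right) \left(-2\right) = \left(-225\right) \left(-2\right) = 450$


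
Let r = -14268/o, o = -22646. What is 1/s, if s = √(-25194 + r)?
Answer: -13*I*√1194545211/71316132 ≈ -0.0063002*I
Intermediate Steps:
r = 7134/11323 (r = -14268/(-22646) = -14268*(-1/22646) = 7134/11323 ≈ 0.63004)
s = 4*I*√1194545211/871 (s = √(-25194 + 7134/11323) = √(-285264528/11323) = 4*I*√1194545211/871 ≈ 158.72*I)
1/s = 1/(4*I*√1194545211/871) = -13*I*√1194545211/71316132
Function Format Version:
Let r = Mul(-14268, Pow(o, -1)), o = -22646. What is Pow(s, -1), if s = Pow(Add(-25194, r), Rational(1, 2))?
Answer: Mul(Rational(-13, 71316132), I, Pow(1194545211, Rational(1, 2))) ≈ Mul(-0.0063002, I)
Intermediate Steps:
r = Rational(7134, 11323) (r = Mul(-14268, Pow(-22646, -1)) = Mul(-14268, Rational(-1, 22646)) = Rational(7134, 11323) ≈ 0.63004)
s = Mul(Rational(4, 871), I, Pow(1194545211, Rational(1, 2))) (s = Pow(Add(-25194, Rational(7134, 11323)), Rational(1, 2)) = Pow(Rational(-285264528, 11323), Rational(1, 2)) = Mul(Rational(4, 871), I, Pow(1194545211, Rational(1, 2))) ≈ Mul(158.72, I))
Pow(s, -1) = Pow(Mul(Rational(4, 871), I, Pow(1194545211, Rational(1, 2))), -1) = Mul(Rational(-13, 71316132), I, Pow(1194545211, Rational(1, 2)))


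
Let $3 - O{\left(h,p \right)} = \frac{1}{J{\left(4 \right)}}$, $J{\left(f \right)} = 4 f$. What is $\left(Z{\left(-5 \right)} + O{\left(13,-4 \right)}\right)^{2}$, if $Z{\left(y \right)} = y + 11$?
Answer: $\frac{20449}{256} \approx 79.879$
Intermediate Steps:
$O{\left(h,p \right)} = \frac{47}{16}$ ($O{\left(h,p \right)} = 3 - \frac{1}{4 \cdot 4} = 3 - \frac{1}{16} = \frac{47}{16}$)
$Z{\left(y \right)} = 11 + y$
$\left(Z{\left(-5 \right)} + O{\left(13,-4 \right)}\right)^{2} = \left(\left(11 - 5\right) + \frac{47}{16}\right)^{2} = \left(6 + \frac{47}{16}\right)^{2} = \left(\frac{143}{16}\right)^{2} = \frac{20449}{256}$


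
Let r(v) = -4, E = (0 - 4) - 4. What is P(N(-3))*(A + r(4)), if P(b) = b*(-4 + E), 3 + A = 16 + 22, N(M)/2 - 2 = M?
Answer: 744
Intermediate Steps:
E = -8 (E = -4 - 4 = -8)
N(M) = 4 + 2*M
A = 35 (A = -3 + (16 + 22) = -3 + 38 = 35)
P(b) = -12*b (P(b) = b*(-4 - 8) = b*(-12) = -12*b)
P(N(-3))*(A + r(4)) = (-12*(4 + 2*(-3)))*(35 - 4) = -12*(4 - 6)*31 = -12*(-2)*31 = 24*31 = 744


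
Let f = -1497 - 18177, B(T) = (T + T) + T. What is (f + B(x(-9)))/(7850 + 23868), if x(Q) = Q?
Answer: -19701/31718 ≈ -0.62113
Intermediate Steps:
B(T) = 3*T (B(T) = 2*T + T = 3*T)
f = -19674
(f + B(x(-9)))/(7850 + 23868) = (-19674 + 3*(-9))/(7850 + 23868) = (-19674 - 27)/31718 = -19701*1/31718 = -19701/31718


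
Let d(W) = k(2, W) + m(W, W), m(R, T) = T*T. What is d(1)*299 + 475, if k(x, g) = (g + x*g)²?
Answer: 3465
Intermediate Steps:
k(x, g) = (g + g*x)²
m(R, T) = T²
d(W) = 10*W² (d(W) = W²*(1 + 2)² + W² = W²*3² + W² = W²*9 + W² = 9*W² + W² = 10*W²)
d(1)*299 + 475 = (10*1²)*299 + 475 = (10*1)*299 + 475 = 10*299 + 475 = 2990 + 475 = 3465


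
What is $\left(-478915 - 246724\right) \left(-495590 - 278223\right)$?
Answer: $561508891507$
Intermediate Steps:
$\left(-478915 - 246724\right) \left(-495590 - 278223\right) = \left(-725639\right) \left(-773813\right) = 561508891507$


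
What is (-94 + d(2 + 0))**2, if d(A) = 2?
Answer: 8464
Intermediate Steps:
(-94 + d(2 + 0))**2 = (-94 + 2)**2 = (-92)**2 = 8464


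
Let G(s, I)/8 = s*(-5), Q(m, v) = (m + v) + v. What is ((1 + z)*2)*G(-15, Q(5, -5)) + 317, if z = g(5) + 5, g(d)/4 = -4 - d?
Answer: -35683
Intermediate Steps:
Q(m, v) = m + 2*v
g(d) = -16 - 4*d (g(d) = 4*(-4 - d) = -16 - 4*d)
G(s, I) = -40*s (G(s, I) = 8*(s*(-5)) = 8*(-5*s) = -40*s)
z = -31 (z = (-16 - 4*5) + 5 = (-16 - 20) + 5 = -36 + 5 = -31)
((1 + z)*2)*G(-15, Q(5, -5)) + 317 = ((1 - 31)*2)*(-40*(-15)) + 317 = -30*2*600 + 317 = -60*600 + 317 = -36000 + 317 = -35683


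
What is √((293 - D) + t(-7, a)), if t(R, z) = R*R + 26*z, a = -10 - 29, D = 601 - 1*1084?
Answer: 3*I*√21 ≈ 13.748*I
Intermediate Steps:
D = -483 (D = 601 - 1084 = -483)
a = -39
t(R, z) = R² + 26*z
√((293 - D) + t(-7, a)) = √((293 - 1*(-483)) + ((-7)² + 26*(-39))) = √((293 + 483) + (49 - 1014)) = √(776 - 965) = √(-189) = 3*I*√21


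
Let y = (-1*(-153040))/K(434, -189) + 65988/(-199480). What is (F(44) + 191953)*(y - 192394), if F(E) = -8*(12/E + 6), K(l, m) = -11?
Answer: -238902215473480557/6034270 ≈ -3.9591e+10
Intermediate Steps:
F(E) = -48 - 96/E (F(E) = -8*(6 + 12/E) = -48 - 96/E)
y = -7632286267/548570 (y = -1*(-153040)/(-11) + 65988/(-199480) = 153040*(-1/11) + 65988*(-1/199480) = -153040/11 - 16497/49870 = -7632286267/548570 ≈ -13913.)
(F(44) + 191953)*(y - 192394) = ((-48 - 96/44) + 191953)*(-7632286267/548570 - 192394) = ((-48 - 96*1/44) + 191953)*(-113173862847/548570) = ((-48 - 24/11) + 191953)*(-113173862847/548570) = (-552/11 + 191953)*(-113173862847/548570) = (2110931/11)*(-113173862847/548570) = -238902215473480557/6034270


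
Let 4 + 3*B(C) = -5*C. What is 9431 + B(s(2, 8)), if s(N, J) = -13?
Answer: 28354/3 ≈ 9451.3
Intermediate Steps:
B(C) = -4/3 - 5*C/3 (B(C) = -4/3 + (-5*C)/3 = -4/3 - 5*C/3)
9431 + B(s(2, 8)) = 9431 + (-4/3 - 5/3*(-13)) = 9431 + (-4/3 + 65/3) = 9431 + 61/3 = 28354/3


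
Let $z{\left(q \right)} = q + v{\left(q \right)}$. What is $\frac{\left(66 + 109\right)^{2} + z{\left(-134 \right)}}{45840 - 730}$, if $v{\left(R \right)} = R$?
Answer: $\frac{30357}{45110} \approx 0.67295$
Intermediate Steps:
$z{\left(q \right)} = 2 q$ ($z{\left(q \right)} = q + q = 2 q$)
$\frac{\left(66 + 109\right)^{2} + z{\left(-134 \right)}}{45840 - 730} = \frac{\left(66 + 109\right)^{2} + 2 \left(-134\right)}{45840 - 730} = \frac{175^{2} - 268}{45110} = \left(30625 - 268\right) \frac{1}{45110} = 30357 \cdot \frac{1}{45110} = \frac{30357}{45110}$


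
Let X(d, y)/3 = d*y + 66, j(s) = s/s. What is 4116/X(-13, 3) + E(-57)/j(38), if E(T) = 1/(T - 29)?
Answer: 117965/2322 ≈ 50.803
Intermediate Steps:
j(s) = 1
E(T) = 1/(-29 + T)
X(d, y) = 198 + 3*d*y (X(d, y) = 3*(d*y + 66) = 3*(66 + d*y) = 198 + 3*d*y)
4116/X(-13, 3) + E(-57)/j(38) = 4116/(198 + 3*(-13)*3) + 1/(-29 - 57*1) = 4116/(198 - 117) + 1/(-86) = 4116/81 - 1/86*1 = 4116*(1/81) - 1/86 = 1372/27 - 1/86 = 117965/2322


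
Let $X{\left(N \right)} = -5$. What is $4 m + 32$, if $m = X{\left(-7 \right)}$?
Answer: $12$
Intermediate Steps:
$m = -5$
$4 m + 32 = 4 \left(-5\right) + 32 = -20 + 32 = 12$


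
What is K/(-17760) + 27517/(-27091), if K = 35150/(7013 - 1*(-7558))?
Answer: -19248183581/18947662128 ≈ -1.0159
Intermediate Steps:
K = 35150/14571 (K = 35150/(7013 + 7558) = 35150/14571 ≈ 2.4123)
K/(-17760) + 27517/(-27091) = (35150/14571)/(-17760) + 27517/(-27091) = (35150/14571)*(-1/17760) + 27517*(-1/27091) = -95/699408 - 27517/27091 = -19248183581/18947662128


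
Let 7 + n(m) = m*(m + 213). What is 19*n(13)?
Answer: 55689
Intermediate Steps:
n(m) = -7 + m*(213 + m) (n(m) = -7 + m*(m + 213) = -7 + m*(213 + m))
19*n(13) = 19*(-7 + 13**2 + 213*13) = 19*(-7 + 169 + 2769) = 19*2931 = 55689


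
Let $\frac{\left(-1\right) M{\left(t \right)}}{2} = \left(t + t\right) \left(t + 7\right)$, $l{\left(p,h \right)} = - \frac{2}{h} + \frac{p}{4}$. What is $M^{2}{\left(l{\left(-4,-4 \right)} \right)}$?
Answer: $169$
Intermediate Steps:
$l{\left(p,h \right)} = - \frac{2}{h} + \frac{p}{4}$ ($l{\left(p,h \right)} = - \frac{2}{h} + p \frac{1}{4} = - \frac{2}{h} + \frac{p}{4}$)
$M{\left(t \right)} = - 4 t \left(7 + t\right)$ ($M{\left(t \right)} = - 2 \left(t + t\right) \left(t + 7\right) = - 2 \cdot 2 t \left(7 + t\right) = - 4 t \left(7 + t\right)$)
$M^{2}{\left(l{\left(-4,-4 \right)} \right)} = \left(- 4 \left(- \frac{2}{-4} + \frac{1}{4} \left(-4\right)\right) \left(7 + \left(- \frac{2}{-4} + \frac{1}{4} \left(-4\right)\right)\right)\right)^{2} = \left(- 4 \left(\left(-2\right) \left(- \frac{1}{4}\right) - 1\right) \left(7 - \frac{1}{2}\right)\right)^{2} = \left(- 4 \left(\frac{1}{2} - 1\right) \left(7 + \left(\frac{1}{2} - 1\right)\right)\right)^{2} = \left(\left(-4\right) \left(- \frac{1}{2}\right) \left(7 - \frac{1}{2}\right)\right)^{2} = \left(\left(-4\right) \left(- \frac{1}{2}\right) \frac{13}{2}\right)^{2} = 13^{2} = 169$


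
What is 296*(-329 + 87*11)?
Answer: 185888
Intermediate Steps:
296*(-329 + 87*11) = 296*(-329 + 957) = 296*628 = 185888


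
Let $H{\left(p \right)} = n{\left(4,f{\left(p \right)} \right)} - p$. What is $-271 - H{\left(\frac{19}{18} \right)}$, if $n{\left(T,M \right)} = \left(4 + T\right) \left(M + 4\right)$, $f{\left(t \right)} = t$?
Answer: $- \frac{5587}{18} \approx -310.39$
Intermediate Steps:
$n{\left(T,M \right)} = \left(4 + M\right) \left(4 + T\right)$ ($n{\left(T,M \right)} = \left(4 + T\right) \left(4 + M\right) = \left(4 + M\right) \left(4 + T\right)$)
$H{\left(p \right)} = 32 + 7 p$ ($H{\left(p \right)} = \left(16 + 4 p + 4 \cdot 4 + p 4\right) - p = \left(16 + 4 p + 16 + 4 p\right) - p = \left(32 + 8 p\right) - p = 32 + 7 p$)
$-271 - H{\left(\frac{19}{18} \right)} = -271 - \left(32 + 7 \cdot \frac{19}{18}\right) = -271 - \left(32 + \frac{133}{18}\right) = -271 - \frac{709}{18} = - \frac{5587}{18}$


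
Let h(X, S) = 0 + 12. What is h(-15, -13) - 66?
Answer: -54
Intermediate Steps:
h(X, S) = 12
h(-15, -13) - 66 = 12 - 66 = -54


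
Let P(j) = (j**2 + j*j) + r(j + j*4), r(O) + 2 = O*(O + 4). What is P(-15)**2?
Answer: 33327529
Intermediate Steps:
r(O) = -2 + O*(4 + O) (r(O) = -2 + O*(O + 4) = -2 + O*(4 + O))
P(j) = -2 + 20*j + 27*j**2 (P(j) = (j**2 + j*j) + (-2 + (j + j*4)**2 + 4*(j + j*4)) = (j**2 + j**2) + (-2 + (j + 4*j)**2 + 4*(j + 4*j)) = 2*j**2 + (-2 + (5*j)**2 + 4*(5*j)) = 2*j**2 + (-2 + 25*j**2 + 20*j) = 2*j**2 + (-2 + 20*j + 25*j**2) = -2 + 20*j + 27*j**2)
P(-15)**2 = (-2 + 20*(-15) + 27*(-15)**2)**2 = (-2 - 300 + 27*225)**2 = (-2 - 300 + 6075)**2 = 5773**2 = 33327529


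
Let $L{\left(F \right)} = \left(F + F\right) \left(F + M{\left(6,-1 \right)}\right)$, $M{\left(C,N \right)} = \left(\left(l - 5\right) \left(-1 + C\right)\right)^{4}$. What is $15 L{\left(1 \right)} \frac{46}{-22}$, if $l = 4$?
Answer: $- \frac{431940}{11} \approx -39267.0$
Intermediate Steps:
$M{\left(C,N \right)} = \left(1 - C\right)^{4}$ ($M{\left(C,N \right)} = \left(\left(4 - 5\right) \left(-1 + C\right)\right)^{4} = \left(- (-1 + C)\right)^{4} = \left(1 - C\right)^{4}$)
$L{\left(F \right)} = 2 F \left(625 + F\right)$ ($L{\left(F \right)} = \left(F + F\right) \left(F + \left(-1 + 6\right)^{4}\right) = 2 F \left(F + 5^{4}\right) = 2 F \left(F + 625\right) = 2 F \left(625 + F\right)$)
$15 L{\left(1 \right)} \frac{46}{-22} = 15 \cdot 2 \cdot 1 \left(625 + 1\right) \frac{46}{-22} = 15 \cdot 2 \cdot 1 \cdot 626 \cdot 46 \left(- \frac{1}{22}\right) = 15 \cdot 1252 \left(- \frac{23}{11}\right) = 18780 \left(- \frac{23}{11}\right) = - \frac{431940}{11}$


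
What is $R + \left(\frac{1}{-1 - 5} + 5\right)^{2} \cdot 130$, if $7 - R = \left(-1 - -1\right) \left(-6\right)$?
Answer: $\frac{54791}{18} \approx 3043.9$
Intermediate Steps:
$R = 7$ ($R = 7 - \left(-1 - -1\right) \left(-6\right) = 7 - \left(-1 + 1\right) \left(-6\right) = 7 - 0 \left(-6\right) = 7 - 0 = 7 + 0 = 7$)
$R + \left(\frac{1}{-1 - 5} + 5\right)^{2} \cdot 130 = 7 + \left(\frac{1}{-1 - 5} + 5\right)^{2} \cdot 130 = 7 + \left(\frac{1}{-6} + 5\right)^{2} \cdot 130 = 7 + \left(- \frac{1}{6} + 5\right)^{2} \cdot 130 = 7 + \left(\frac{29}{6}\right)^{2} \cdot 130 = 7 + \frac{841}{36} \cdot 130 = 7 + \frac{54665}{18} = \frac{54791}{18}$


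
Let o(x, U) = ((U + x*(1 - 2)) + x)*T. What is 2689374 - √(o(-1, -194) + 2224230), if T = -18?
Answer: 2689374 - √2227722 ≈ 2.6879e+6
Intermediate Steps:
o(x, U) = -18*U (o(x, U) = ((U + x*(1 - 2)) + x)*(-18) = ((U + x*(-1)) + x)*(-18) = ((U - x) + x)*(-18) = U*(-18) = -18*U)
2689374 - √(o(-1, -194) + 2224230) = 2689374 - √(-18*(-194) + 2224230) = 2689374 - √(3492 + 2224230) = 2689374 - √2227722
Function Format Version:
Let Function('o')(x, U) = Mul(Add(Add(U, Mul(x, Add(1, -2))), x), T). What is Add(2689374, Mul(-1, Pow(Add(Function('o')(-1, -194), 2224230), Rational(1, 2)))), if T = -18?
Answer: Add(2689374, Mul(-1, Pow(2227722, Rational(1, 2)))) ≈ 2.6879e+6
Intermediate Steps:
Function('o')(x, U) = Mul(-18, U) (Function('o')(x, U) = Mul(Add(Add(U, Mul(x, Add(1, -2))), x), -18) = Mul(Add(Add(U, Mul(x, -1)), x), -18) = Mul(Add(Add(U, Mul(-1, x)), x), -18) = Mul(U, -18) = Mul(-18, U))
Add(2689374, Mul(-1, Pow(Add(Function('o')(-1, -194), 2224230), Rational(1, 2)))) = Add(2689374, Mul(-1, Pow(Add(Mul(-18, -194), 2224230), Rational(1, 2)))) = Add(2689374, Mul(-1, Pow(Add(3492, 2224230), Rational(1, 2)))) = Add(2689374, Mul(-1, Pow(2227722, Rational(1, 2))))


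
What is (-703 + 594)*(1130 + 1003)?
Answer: -232497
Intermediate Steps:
(-703 + 594)*(1130 + 1003) = -109*2133 = -232497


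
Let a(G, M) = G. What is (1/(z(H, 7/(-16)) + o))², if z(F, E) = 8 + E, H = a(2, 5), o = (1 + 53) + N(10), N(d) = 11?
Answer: 256/1347921 ≈ 0.00018992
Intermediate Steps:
o = 65 (o = (1 + 53) + 11 = 54 + 11 = 65)
H = 2
(1/(z(H, 7/(-16)) + o))² = (1/((8 + 7/(-16)) + 65))² = (1/((8 + 7*(-1/16)) + 65))² = (1/((8 - 7/16) + 65))² = (1/(121/16 + 65))² = (1/(1161/16))² = (16/1161)² = 256/1347921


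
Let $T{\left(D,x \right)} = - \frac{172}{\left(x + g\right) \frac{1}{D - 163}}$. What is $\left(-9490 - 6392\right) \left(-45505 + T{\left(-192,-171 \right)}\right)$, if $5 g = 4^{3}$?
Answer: $\frac{576512708910}{791} \approx 7.2884 \cdot 10^{8}$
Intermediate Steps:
$g = \frac{64}{5}$ ($g = \frac{4^{3}}{5} = \frac{1}{5} \cdot 64 = \frac{64}{5} \approx 12.8$)
$T{\left(D,x \right)} = - \frac{172 \left(-163 + D\right)}{\frac{64}{5} + x}$ ($T{\left(D,x \right)} = - \frac{172}{\left(x + \frac{64}{5}\right) \frac{1}{D - 163}} = - \frac{172}{\left(\frac{64}{5} + x\right) \frac{1}{-163 + D}} = - \frac{172}{\frac{1}{-163 + D} \left(\frac{64}{5} + x\right)} = - 172 \frac{-163 + D}{\frac{64}{5} + x} = - \frac{172 \left(-163 + D\right)}{\frac{64}{5} + x}$)
$\left(-9490 - 6392\right) \left(-45505 + T{\left(-192,-171 \right)}\right) = \left(-9490 - 6392\right) \left(-45505 + \frac{860 \left(163 - -192\right)}{64 + 5 \left(-171\right)}\right) = - 15882 \left(-45505 + \frac{860 \left(163 + 192\right)}{64 - 855}\right) = - 15882 \left(-45505 + 860 \frac{1}{-791} \cdot 355\right) = - 15882 \left(-45505 + 860 \left(- \frac{1}{791}\right) 355\right) = - 15882 \left(-45505 - \frac{305300}{791}\right) = \left(-15882\right) \left(- \frac{36299755}{791}\right) = \frac{576512708910}{791}$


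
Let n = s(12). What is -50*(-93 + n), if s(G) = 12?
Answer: 4050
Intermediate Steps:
n = 12
-50*(-93 + n) = -50*(-93 + 12) = -50*(-81) = 4050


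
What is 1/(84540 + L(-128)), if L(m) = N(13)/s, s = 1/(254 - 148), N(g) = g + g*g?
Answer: 1/103832 ≈ 9.6309e-6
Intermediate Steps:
N(g) = g + g²
s = 1/106 ≈ 0.0094340
L(m) = 19292 (L(m) = (13*(1 + 13))/(1/106) = (13*14)*106 = 182*106 = 19292)
1/(84540 + L(-128)) = 1/(84540 + 19292) = 1/103832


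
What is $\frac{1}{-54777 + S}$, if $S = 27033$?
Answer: $- \frac{1}{27744} \approx -3.6044 \cdot 10^{-5}$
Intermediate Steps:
$\frac{1}{-54777 + S} = \frac{1}{-54777 + 27033} = \frac{1}{-27744} = - \frac{1}{27744}$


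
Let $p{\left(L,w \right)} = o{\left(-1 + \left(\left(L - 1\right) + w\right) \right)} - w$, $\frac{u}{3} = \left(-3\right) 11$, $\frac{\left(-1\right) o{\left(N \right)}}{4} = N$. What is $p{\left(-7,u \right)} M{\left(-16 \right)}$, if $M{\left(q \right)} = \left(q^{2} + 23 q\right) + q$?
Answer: $-67968$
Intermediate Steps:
$o{\left(N \right)} = - 4 N$
$u = -99$ ($u = 3 \left(\left(-3\right) 11\right) = 3 \left(-33\right) = -99$)
$M{\left(q \right)} = q^{2} + 24 q$
$p{\left(L,w \right)} = 8 - 5 w - 4 L$ ($p{\left(L,w \right)} = - 4 \left(-1 + \left(\left(L - 1\right) + w\right)\right) - w = - 4 \left(-1 + \left(\left(-1 + L\right) + w\right)\right) - w = - 4 \left(-1 + \left(-1 + L + w\right)\right) - w = - 4 \left(-2 + L + w\right) - w = \left(8 - 4 L - 4 w\right) - w = 8 - 5 w - 4 L$)
$p{\left(-7,u \right)} M{\left(-16 \right)} = \left(8 - -495 - -28\right) \left(- 16 \left(24 - 16\right)\right) = \left(8 + 495 + 28\right) \left(\left(-16\right) 8\right) = 531 \left(-128\right) = -67968$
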